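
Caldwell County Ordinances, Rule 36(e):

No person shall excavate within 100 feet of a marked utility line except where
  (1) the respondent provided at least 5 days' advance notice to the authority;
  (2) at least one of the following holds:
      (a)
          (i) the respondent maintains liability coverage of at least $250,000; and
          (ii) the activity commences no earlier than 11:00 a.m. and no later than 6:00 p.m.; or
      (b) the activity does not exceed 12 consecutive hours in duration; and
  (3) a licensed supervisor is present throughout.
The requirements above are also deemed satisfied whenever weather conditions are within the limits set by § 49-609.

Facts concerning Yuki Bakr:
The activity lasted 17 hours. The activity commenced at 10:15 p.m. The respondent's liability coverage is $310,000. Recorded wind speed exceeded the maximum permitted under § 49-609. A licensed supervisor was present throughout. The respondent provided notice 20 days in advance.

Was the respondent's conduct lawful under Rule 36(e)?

(1) ≥5 days' notice — holds.
(i) coverage ≥ $250,000 — met.
(ii) start within hours — not met.
(a) = T AND F = false.
(b) ≤ 12 hrs duration — fails.
(2): F OR F → false.
(3) supervisor present — holds.
So Overall is not satisfied (T AND F AND T).
Exception (weather ok) — not satisfied.
Result: main false OR exception false → false.

No — unlawful.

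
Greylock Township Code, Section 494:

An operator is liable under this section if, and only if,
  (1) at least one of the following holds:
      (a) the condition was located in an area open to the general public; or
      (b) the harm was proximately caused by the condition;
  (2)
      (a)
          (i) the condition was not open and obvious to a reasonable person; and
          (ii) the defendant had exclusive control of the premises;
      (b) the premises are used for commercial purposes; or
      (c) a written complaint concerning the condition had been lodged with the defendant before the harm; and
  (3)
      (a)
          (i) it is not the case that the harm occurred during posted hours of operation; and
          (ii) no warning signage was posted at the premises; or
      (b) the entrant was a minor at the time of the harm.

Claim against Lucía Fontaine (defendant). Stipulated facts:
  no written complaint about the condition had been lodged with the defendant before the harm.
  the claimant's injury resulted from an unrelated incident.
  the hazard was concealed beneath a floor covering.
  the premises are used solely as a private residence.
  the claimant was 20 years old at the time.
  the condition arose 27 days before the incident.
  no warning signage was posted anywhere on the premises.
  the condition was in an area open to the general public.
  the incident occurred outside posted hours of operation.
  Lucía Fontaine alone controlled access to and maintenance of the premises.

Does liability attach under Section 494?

(a) public area — holds.
(b) proximate cause — not satisfied.
(1) = T OR F = true.
(i) not open/obvious — satisfied.
(ii) exclusive control — holds.
So (a) is satisfied (T AND T).
(b) commercial use — not met.
(c) complaint lodged — not satisfied.
(2): T OR F OR F → true.
(i) not (during posted hours) — holds.
(ii) no signage posted — met.
(a) = T AND T = true.
(b) entrant a minor — fails.
So (3) is satisfied (T OR F).
Overall: T AND T AND T → true.

Yes — liable.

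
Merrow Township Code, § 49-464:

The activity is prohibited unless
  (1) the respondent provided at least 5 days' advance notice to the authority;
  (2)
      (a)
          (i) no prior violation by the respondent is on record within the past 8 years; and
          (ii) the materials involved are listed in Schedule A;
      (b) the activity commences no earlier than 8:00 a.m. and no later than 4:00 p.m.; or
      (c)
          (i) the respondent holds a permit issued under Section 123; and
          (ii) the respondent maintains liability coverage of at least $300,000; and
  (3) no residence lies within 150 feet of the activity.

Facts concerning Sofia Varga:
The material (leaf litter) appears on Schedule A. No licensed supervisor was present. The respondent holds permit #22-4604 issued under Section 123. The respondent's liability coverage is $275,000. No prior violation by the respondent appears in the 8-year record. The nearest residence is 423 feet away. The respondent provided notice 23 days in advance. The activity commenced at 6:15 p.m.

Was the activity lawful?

(1) ≥5 days' notice — holds.
(i) no prior violation — met.
(ii) Schedule A material — met.
So (a) is satisfied (T AND T).
(b) start within hours — not met.
(i) holds permit — met.
(ii) coverage ≥ $300,000 — not met.
So (c) is not satisfied (T AND F).
(2) = T OR F OR F = true.
(3) no residence in 150 ft — satisfied.
So Overall is satisfied (T AND T AND T).

Yes — lawful.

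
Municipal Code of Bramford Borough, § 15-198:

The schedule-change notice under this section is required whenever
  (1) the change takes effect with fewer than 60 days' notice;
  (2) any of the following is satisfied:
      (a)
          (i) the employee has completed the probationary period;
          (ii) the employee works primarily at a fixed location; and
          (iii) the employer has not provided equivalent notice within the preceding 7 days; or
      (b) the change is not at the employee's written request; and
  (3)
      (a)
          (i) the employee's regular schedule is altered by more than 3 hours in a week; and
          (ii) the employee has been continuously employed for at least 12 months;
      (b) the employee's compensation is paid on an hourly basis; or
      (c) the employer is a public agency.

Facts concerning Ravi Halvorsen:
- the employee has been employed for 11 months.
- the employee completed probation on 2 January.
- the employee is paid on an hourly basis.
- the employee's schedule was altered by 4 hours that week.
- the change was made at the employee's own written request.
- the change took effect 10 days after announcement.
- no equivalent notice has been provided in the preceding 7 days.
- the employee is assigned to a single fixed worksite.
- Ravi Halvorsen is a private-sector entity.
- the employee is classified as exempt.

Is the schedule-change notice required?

(1) < 60 days' notice — satisfied.
(i) past probation — met.
(ii) fixed location — satisfied.
(iii) no recent notice — holds.
(a) = T AND T AND T = true.
(b) not employee-requested — fails.
(2): T OR F → true.
(i) schedule shift > 3h — holds.
(ii) tenure ≥ 12 mo. — not satisfied.
(a) = T AND F = false.
(b) hourly-paid — satisfied.
(c) public agency — fails.
So (3) is satisfied (F OR T OR F).
Overall: T AND T AND T → true.

Yes — required.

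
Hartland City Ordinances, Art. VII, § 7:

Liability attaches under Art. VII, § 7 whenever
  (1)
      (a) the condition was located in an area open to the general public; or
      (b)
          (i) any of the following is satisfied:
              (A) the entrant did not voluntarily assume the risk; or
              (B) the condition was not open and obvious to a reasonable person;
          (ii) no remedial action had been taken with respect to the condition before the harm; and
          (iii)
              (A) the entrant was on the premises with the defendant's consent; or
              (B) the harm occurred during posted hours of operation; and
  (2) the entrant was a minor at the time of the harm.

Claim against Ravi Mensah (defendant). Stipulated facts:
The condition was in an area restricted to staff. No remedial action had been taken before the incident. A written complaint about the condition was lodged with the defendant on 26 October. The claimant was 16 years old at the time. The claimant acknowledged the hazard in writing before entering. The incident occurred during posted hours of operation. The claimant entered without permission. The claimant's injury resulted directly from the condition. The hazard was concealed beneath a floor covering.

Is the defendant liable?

(a) public area — not satisfied.
(A) no assumed risk — not satisfied.
(B) not open/obvious — satisfied.
(i) = F OR T = true.
(ii) no remedial action — satisfied.
(A) consent to enter — not met.
(B) during posted hours — holds.
So (iii) is satisfied (F OR T).
So (b) is satisfied (T AND T AND T).
(1) = F OR T = true.
(2) entrant a minor — holds.
Overall: T AND T → true.

Yes — liable.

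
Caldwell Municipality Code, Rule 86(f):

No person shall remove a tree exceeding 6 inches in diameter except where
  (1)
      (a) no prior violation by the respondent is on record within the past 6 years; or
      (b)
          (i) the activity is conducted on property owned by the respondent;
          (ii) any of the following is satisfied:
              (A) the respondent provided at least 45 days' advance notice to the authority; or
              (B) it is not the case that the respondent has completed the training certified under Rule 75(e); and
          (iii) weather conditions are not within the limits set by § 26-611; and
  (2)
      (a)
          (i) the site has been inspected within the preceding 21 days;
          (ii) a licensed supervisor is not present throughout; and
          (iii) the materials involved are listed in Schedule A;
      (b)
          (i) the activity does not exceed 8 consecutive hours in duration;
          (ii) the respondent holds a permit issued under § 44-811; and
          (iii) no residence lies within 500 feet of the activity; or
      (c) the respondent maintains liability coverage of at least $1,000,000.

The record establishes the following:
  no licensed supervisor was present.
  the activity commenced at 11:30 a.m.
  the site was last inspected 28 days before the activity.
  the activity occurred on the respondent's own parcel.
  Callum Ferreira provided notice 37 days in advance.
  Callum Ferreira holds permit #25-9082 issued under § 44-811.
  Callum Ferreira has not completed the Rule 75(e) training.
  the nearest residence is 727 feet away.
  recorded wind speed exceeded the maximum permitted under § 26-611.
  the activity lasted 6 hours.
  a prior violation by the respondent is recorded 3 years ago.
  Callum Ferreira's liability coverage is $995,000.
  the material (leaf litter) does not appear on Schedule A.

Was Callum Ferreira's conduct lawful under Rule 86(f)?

Yes — lawful.

(a) no prior violation — not met.
(i) own property — satisfied.
(A) ≥45 days' notice — not satisfied.
(B) not (training certified) — met.
So (ii) is satisfied (F OR T).
(iii) not (weather ok) — met.
So (b) is satisfied (T AND T AND T).
So (1) is satisfied (F OR T).
(i) site inspected — not satisfied.
(ii) not (supervisor present) — satisfied.
(iii) Schedule A material — not satisfied.
(a) = F AND T AND F = false.
(i) ≤ 8 hrs duration — holds.
(ii) holds permit — satisfied.
(iii) no residence in 500 ft — satisfied.
(b): T AND T AND T → true.
(c) coverage ≥ $1,000,000 — not satisfied.
(2) = F OR T OR F = true.
Overall = T AND T = true.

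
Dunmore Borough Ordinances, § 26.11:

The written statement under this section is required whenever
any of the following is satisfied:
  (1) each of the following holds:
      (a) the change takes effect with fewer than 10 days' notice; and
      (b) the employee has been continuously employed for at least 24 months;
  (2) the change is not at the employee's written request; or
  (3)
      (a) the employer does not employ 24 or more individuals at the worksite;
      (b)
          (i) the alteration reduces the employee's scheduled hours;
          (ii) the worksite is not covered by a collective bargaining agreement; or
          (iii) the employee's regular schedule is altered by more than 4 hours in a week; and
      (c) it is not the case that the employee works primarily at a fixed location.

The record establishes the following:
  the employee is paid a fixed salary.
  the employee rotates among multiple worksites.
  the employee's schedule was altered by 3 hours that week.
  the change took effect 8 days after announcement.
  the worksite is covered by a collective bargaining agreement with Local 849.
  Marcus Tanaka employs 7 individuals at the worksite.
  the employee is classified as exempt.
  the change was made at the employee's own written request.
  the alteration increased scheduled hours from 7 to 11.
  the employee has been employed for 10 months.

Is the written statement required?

No — not required.

(a) < 10 days' notice — satisfied.
(b) tenure ≥ 24 mo. — not met.
So (1) is not satisfied (T AND F).
(2) not employee-requested — fails.
(a) not (≥ 24 at site) — satisfied.
(i) hours reduced — not satisfied.
(ii) no CBA — not met.
(iii) schedule shift > 4h — not met.
(b): F OR F OR F → false.
(c) not (fixed location) — met.
So (3) is not satisfied (T AND F AND T).
So Overall is not satisfied (F OR F OR F).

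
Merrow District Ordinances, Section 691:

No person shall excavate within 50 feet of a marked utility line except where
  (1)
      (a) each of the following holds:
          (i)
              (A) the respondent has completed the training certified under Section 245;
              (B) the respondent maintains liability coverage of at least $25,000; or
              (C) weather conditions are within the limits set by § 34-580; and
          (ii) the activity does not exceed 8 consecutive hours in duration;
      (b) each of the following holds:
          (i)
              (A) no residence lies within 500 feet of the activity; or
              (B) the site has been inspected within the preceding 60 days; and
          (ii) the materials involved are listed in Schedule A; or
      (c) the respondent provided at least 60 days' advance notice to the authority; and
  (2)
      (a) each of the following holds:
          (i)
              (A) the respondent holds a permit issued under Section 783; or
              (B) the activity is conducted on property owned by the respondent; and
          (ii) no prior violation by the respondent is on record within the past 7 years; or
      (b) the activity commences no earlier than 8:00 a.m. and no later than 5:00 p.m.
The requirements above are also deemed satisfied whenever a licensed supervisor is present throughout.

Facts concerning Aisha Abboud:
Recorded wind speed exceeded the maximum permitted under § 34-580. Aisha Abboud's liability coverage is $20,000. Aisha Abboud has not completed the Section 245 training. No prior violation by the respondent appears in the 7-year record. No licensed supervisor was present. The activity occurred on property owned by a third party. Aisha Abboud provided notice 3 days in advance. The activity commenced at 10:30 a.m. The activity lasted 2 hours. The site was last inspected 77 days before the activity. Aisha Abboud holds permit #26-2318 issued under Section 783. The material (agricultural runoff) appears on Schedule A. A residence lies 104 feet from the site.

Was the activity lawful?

(A) training certified — not met.
(B) coverage ≥ $25,000 — not satisfied.
(C) weather ok — not satisfied.
So (i) is not satisfied (F OR F OR F).
(ii) ≤ 8 hrs duration — satisfied.
(a) = F AND T = false.
(A) no residence in 500 ft — not met.
(B) site inspected — not satisfied.
So (i) is not satisfied (F OR F).
(ii) Schedule A material — satisfied.
(b) = F AND T = false.
(c) ≥60 days' notice — not satisfied.
(1) = F OR F OR F = false.
(A) holds permit — satisfied.
(B) own property — fails.
(i) = T OR F = true.
(ii) no prior violation — holds.
(a): T AND T → true.
(b) start within hours — met.
(2): T OR T → true.
So Overall is not satisfied (F AND T).
Exception (supervisor present) — not satisfied.
Result: main false OR exception false → false.

No — unlawful.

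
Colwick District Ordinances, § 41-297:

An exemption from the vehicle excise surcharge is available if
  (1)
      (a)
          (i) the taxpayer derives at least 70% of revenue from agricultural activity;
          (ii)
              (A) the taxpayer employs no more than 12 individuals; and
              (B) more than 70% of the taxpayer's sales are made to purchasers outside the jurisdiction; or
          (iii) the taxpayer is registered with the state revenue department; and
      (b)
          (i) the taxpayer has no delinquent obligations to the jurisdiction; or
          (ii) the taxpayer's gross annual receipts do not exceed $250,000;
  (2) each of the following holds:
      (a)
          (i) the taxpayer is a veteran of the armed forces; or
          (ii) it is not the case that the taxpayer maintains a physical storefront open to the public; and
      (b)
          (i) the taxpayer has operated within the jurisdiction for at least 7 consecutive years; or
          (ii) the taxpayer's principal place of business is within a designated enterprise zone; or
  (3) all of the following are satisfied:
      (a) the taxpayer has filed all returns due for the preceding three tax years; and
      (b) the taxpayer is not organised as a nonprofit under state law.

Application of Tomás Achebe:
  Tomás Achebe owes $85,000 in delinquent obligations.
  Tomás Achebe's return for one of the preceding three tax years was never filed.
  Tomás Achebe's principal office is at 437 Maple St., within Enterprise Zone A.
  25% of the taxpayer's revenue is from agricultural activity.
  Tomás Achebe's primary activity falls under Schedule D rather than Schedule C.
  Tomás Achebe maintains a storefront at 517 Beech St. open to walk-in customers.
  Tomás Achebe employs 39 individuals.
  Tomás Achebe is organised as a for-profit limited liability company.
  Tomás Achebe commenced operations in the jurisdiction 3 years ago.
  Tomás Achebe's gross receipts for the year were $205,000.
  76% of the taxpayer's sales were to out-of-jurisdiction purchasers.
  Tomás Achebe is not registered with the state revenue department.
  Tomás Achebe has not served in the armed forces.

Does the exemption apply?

No — not exempt.

(i) ≥70% agricultural — not satisfied.
(A) ≤ 12 employees — not satisfied.
(B) >70% out-of-jur. sales — met.
So (ii) is not satisfied (F AND T).
(iii) state-registered — not met.
So (a) is not satisfied (F OR F OR F).
(i) no delinquency — not satisfied.
(ii) receipts ≤ $250,000 — holds.
(b): F OR T → true.
So (1) is not satisfied (F AND T).
(i) veteran — not satisfied.
(ii) not (has storefront) — not met.
(a): F OR F → false.
(i) ≥ 7 yrs in jurisdiction — not satisfied.
(ii) in enterprise zone — met.
(b): F OR T → true.
So (2) is not satisfied (F AND T).
(a) returns current — fails.
(b) not (nonprofit) — met.
(3): F AND T → false.
Overall = F OR F OR F = false.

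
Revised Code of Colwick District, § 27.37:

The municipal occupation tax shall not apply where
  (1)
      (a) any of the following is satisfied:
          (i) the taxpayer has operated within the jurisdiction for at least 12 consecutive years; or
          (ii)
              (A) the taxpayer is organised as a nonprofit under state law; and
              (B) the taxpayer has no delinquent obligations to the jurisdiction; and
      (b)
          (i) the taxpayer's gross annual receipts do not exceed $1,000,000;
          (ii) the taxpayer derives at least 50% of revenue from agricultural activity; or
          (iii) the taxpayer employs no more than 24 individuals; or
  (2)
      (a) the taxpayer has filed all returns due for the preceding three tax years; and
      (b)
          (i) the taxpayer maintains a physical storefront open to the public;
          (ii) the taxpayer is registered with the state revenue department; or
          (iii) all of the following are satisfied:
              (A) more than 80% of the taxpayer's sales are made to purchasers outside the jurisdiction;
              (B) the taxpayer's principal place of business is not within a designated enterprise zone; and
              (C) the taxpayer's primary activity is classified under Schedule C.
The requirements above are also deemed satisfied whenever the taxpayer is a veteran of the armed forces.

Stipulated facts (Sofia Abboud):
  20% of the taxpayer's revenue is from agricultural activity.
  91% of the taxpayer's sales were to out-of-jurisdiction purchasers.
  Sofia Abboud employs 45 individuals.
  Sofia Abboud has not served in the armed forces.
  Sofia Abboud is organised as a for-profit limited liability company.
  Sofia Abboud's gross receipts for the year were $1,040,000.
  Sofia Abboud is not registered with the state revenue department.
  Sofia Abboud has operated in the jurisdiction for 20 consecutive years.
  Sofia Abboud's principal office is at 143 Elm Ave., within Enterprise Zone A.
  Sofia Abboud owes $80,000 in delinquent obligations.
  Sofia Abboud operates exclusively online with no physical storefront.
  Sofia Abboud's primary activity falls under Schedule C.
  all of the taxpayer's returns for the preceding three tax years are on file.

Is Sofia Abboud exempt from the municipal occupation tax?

(i) ≥ 12 yrs in jurisdiction — holds.
(A) nonprofit — not satisfied.
(B) no delinquency — not satisfied.
(ii) = F AND F = false.
So (a) is satisfied (T OR F).
(i) receipts ≤ $1,000,000 — fails.
(ii) ≥50% agricultural — not met.
(iii) ≤ 24 employees — not met.
(b) = F OR F OR F = false.
(1): T AND F → false.
(a) returns current — holds.
(i) has storefront — fails.
(ii) state-registered — not satisfied.
(A) >80% out-of-jur. sales — holds.
(B) not (in enterprise zone) — not satisfied.
(C) Schedule C activity — holds.
So (iii) is not satisfied (T AND F AND T).
(b) = F OR F OR F = false.
(2): T AND F → false.
Overall = F OR F = false.
Exception (veteran) — not satisfied.
Result: main false OR exception false → false.

No — not exempt.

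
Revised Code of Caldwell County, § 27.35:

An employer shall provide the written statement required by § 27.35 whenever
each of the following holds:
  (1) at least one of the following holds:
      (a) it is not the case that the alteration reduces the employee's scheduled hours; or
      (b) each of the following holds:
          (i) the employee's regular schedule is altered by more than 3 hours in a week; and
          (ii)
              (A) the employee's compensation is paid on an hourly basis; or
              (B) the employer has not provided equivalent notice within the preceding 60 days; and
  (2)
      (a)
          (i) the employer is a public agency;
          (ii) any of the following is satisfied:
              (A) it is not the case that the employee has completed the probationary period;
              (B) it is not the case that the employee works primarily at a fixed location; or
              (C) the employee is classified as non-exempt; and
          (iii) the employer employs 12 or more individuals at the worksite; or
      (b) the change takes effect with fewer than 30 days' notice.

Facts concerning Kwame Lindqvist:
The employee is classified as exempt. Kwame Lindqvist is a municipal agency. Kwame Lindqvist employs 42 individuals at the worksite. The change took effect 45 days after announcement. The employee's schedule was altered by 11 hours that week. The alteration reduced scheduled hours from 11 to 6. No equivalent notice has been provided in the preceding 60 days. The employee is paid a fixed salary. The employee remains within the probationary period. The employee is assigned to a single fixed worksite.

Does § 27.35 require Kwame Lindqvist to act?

(a) not (hours reduced) — not satisfied.
(i) schedule shift > 3h — holds.
(A) hourly-paid — not satisfied.
(B) no recent notice — satisfied.
(ii): F OR T → true.
(b): T AND T → true.
So (1) is satisfied (F OR T).
(i) public agency — holds.
(A) not (past probation) — holds.
(B) not (fixed location) — not met.
(C) non-exempt — fails.
So (ii) is satisfied (T OR F OR F).
(iii) ≥ 12 at site — met.
(a) = T AND T AND T = true.
(b) < 30 days' notice — not satisfied.
So (2) is satisfied (T OR F).
Overall: T AND T → true.

Yes — required.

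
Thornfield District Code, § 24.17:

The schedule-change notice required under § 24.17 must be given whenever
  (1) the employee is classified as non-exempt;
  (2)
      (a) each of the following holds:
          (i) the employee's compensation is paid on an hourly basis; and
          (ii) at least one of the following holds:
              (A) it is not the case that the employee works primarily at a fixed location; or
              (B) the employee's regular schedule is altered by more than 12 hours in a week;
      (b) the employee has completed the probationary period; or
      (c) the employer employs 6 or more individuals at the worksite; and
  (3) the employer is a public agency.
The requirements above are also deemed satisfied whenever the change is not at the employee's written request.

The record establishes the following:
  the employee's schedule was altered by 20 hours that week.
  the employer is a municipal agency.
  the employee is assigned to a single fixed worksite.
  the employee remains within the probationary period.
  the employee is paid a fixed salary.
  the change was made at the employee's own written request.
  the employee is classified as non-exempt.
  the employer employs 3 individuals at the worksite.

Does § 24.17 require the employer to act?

No — not required.

(1) non-exempt — satisfied.
(i) hourly-paid — fails.
(A) not (fixed location) — not satisfied.
(B) schedule shift > 12h — satisfied.
(ii) = F OR T = true.
So (a) is not satisfied (F AND T).
(b) past probation — fails.
(c) ≥ 6 at site — not satisfied.
So (2) is not satisfied (F OR F OR F).
(3) public agency — holds.
Overall: T AND F AND T → false.
Exception (not employee-requested) — not satisfied.
Result: main false OR exception false → false.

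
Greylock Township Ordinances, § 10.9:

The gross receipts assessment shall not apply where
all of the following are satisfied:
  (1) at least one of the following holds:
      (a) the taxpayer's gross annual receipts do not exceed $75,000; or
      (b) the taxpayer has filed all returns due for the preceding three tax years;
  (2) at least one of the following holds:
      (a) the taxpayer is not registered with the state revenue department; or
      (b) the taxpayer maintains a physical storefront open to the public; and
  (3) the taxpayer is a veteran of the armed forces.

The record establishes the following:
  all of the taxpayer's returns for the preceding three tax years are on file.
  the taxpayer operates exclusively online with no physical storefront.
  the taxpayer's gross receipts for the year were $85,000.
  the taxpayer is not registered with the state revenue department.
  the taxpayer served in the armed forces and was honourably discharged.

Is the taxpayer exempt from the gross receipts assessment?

(a) receipts ≤ $75,000 — fails.
(b) returns current — holds.
(1) = F OR T = true.
(a) not (state-registered) — holds.
(b) has storefront — fails.
(2) = T OR F = true.
(3) veteran — satisfied.
Overall = T AND T AND T = true.

Yes — exempt.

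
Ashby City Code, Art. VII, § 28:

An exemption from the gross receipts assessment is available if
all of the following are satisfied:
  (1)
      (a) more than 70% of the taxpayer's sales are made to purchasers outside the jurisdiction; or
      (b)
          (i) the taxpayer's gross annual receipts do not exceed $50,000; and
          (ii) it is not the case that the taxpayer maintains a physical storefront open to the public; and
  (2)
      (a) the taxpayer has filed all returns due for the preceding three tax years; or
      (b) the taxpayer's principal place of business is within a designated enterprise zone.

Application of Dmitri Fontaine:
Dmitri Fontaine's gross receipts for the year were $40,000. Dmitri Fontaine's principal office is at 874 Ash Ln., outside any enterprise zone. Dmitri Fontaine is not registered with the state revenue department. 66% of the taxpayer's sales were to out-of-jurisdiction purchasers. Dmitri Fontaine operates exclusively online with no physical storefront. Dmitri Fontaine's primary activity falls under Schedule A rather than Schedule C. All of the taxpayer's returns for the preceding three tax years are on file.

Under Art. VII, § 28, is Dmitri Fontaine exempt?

Yes — exempt.

(a) >70% out-of-jur. sales — fails.
(i) receipts ≤ $50,000 — satisfied.
(ii) not (has storefront) — satisfied.
(b) = T AND T = true.
So (1) is satisfied (F OR T).
(a) returns current — holds.
(b) in enterprise zone — not met.
(2): T OR F → true.
Overall = T AND T = true.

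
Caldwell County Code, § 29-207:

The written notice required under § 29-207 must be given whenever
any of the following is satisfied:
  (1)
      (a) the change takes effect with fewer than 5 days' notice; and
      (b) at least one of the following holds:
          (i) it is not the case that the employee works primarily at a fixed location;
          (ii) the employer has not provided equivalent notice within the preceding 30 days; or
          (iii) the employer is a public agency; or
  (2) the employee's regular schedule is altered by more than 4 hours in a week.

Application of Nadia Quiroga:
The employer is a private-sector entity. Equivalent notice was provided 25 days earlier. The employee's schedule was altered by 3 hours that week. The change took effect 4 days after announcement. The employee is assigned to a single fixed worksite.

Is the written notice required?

(a) < 5 days' notice — satisfied.
(i) not (fixed location) — not met.
(ii) no recent notice — not satisfied.
(iii) public agency — not met.
So (b) is not satisfied (F OR F OR F).
(1) = T AND F = false.
(2) schedule shift > 4h — not met.
Overall: F OR F → false.

No — not required.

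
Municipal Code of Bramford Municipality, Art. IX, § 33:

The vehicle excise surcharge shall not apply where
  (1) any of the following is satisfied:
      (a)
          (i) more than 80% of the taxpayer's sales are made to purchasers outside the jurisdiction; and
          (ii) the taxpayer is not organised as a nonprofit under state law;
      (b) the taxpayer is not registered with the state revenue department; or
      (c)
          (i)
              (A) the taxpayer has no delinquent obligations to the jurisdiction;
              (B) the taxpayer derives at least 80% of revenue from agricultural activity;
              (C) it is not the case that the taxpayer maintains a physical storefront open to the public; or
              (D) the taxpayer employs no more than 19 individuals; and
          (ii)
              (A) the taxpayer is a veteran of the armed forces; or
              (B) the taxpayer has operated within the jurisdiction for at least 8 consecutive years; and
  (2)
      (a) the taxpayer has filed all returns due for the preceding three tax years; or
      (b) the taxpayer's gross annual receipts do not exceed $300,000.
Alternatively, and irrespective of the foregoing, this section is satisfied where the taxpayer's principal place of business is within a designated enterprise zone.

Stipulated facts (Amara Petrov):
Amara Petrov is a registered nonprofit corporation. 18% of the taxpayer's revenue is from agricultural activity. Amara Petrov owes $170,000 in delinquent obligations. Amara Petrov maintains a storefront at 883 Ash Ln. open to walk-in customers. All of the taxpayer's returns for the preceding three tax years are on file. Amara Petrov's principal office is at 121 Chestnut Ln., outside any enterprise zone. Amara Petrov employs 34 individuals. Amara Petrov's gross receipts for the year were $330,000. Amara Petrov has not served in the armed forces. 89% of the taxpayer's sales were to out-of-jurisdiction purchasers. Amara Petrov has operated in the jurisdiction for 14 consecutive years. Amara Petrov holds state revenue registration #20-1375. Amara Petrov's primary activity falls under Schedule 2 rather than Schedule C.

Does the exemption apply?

No — not exempt.

(i) >80% out-of-jur. sales — satisfied.
(ii) not (nonprofit) — not met.
(a) = T AND F = false.
(b) not (state-registered) — fails.
(A) no delinquency — not met.
(B) ≥80% agricultural — fails.
(C) not (has storefront) — not satisfied.
(D) ≤ 19 employees — fails.
(i) = F OR F OR F OR F = false.
(A) veteran — not satisfied.
(B) ≥ 8 yrs in jurisdiction — met.
(ii): F OR T → true.
So (c) is not satisfied (F AND T).
(1): F OR F OR F → false.
(a) returns current — met.
(b) receipts ≤ $300,000 — not satisfied.
(2): T OR F → true.
Overall: F AND T → false.
Exception (in enterprise zone) — not satisfied.
Result: main false OR exception false → false.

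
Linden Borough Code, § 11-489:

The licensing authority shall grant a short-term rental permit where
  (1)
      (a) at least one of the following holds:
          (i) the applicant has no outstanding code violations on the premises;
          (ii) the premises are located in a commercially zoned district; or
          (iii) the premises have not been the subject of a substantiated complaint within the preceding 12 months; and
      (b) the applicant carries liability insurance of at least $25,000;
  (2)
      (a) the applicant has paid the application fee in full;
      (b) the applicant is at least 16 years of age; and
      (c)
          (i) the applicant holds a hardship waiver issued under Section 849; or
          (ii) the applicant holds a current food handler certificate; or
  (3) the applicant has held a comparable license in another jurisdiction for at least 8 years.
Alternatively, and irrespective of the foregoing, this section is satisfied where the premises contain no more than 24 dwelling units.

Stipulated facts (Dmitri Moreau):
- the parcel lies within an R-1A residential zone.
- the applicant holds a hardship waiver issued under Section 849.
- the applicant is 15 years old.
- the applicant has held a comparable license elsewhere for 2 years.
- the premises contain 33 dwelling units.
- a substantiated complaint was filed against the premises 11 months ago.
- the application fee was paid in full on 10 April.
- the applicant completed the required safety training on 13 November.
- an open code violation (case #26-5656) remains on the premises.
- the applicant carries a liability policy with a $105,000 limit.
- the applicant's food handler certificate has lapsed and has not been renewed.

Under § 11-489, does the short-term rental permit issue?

(i) no code violations — fails.
(ii) commercially zoned — not satisfied.
(iii) no complaint in 12 mo. — not met.
(a) = F OR F OR F = false.
(b) insurance ≥ $25,000 — holds.
So (1) is not satisfied (F AND T).
(a) fee paid — satisfied.
(b) age ≥ 16 — not satisfied.
(i) hardship waiver — met.
(ii) food handler cert. — not met.
(c) = T OR F = true.
So (2) is not satisfied (T AND F AND T).
(3) prior license ≥ 8 yr — not satisfied.
So Overall is not satisfied (F OR F OR F).
Exception (≤ 24 units) — not satisfied.
Result: main false OR exception false → false.

No — denied.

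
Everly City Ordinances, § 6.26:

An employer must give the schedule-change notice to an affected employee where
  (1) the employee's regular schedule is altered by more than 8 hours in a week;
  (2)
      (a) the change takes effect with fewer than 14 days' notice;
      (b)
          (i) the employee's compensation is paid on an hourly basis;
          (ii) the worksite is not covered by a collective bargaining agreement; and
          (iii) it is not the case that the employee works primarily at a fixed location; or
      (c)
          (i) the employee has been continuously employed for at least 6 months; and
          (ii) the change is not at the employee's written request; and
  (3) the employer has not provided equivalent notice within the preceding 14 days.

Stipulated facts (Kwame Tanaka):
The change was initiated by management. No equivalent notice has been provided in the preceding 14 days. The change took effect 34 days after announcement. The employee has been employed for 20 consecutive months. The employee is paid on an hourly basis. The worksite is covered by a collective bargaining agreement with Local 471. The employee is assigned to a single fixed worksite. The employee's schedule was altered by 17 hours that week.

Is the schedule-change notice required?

Yes — required.

(1) schedule shift > 8h — holds.
(a) < 14 days' notice — fails.
(i) hourly-paid — met.
(ii) no CBA — not met.
(iii) not (fixed location) — not met.
(b): T AND F AND F → false.
(i) tenure ≥ 6 mo. — satisfied.
(ii) not employee-requested — holds.
(c): T AND T → true.
(2) = F OR F OR T = true.
(3) no recent notice — holds.
Overall: T AND T AND T → true.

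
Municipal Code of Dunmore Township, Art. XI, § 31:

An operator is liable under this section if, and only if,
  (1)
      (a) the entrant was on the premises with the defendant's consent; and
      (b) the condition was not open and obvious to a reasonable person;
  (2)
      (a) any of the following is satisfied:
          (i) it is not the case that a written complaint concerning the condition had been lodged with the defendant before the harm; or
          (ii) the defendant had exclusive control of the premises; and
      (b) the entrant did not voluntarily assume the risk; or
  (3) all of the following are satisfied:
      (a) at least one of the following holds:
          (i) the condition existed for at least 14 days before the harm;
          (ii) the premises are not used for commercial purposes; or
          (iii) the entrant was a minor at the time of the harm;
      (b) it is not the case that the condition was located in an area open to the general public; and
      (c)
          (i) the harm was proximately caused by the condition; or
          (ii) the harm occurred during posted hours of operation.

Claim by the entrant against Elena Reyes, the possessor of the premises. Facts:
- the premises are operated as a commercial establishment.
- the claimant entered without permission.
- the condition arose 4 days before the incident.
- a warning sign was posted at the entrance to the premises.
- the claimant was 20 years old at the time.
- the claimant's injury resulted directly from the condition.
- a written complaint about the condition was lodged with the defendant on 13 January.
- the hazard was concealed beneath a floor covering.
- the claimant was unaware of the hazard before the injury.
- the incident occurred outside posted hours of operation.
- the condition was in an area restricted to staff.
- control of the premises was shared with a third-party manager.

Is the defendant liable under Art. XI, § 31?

No — not liable.

(a) consent to enter — not met.
(b) not open/obvious — satisfied.
So (1) is not satisfied (F AND T).
(i) not (complaint lodged) — not met.
(ii) exclusive control — not satisfied.
(a): F OR F → false.
(b) no assumed risk — met.
(2): F AND T → false.
(i) condition ≥14 days old — not met.
(ii) not (commercial use) — fails.
(iii) entrant a minor — not met.
(a): F OR F OR F → false.
(b) not (public area) — met.
(i) proximate cause — satisfied.
(ii) during posted hours — not met.
(c) = T OR F = true.
(3): F AND T AND T → false.
So Overall is not satisfied (F OR F OR F).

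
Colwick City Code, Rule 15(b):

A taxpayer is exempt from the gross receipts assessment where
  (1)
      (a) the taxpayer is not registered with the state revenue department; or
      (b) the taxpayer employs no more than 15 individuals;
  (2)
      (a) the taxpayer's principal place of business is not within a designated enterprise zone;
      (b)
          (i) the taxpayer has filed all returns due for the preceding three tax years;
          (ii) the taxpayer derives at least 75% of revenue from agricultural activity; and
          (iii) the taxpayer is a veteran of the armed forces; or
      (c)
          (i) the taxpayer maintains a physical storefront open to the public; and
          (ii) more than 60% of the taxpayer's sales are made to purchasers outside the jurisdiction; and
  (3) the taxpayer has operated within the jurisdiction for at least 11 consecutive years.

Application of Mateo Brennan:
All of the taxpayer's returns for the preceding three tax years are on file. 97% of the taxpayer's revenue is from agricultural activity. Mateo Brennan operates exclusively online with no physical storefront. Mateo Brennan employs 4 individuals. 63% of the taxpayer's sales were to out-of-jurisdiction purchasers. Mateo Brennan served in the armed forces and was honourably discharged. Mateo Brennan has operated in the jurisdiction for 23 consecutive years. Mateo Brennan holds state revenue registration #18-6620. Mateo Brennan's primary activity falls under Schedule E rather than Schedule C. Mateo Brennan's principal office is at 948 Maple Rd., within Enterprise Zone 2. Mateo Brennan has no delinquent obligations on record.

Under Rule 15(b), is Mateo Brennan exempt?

(a) not (state-registered) — fails.
(b) ≤ 15 employees — satisfied.
(1) = F OR T = true.
(a) not (in enterprise zone) — not met.
(i) returns current — met.
(ii) ≥75% agricultural — satisfied.
(iii) veteran — satisfied.
So (b) is satisfied (T AND T AND T).
(i) has storefront — fails.
(ii) >60% out-of-jur. sales — satisfied.
(c): F AND T → false.
So (2) is satisfied (F OR T OR F).
(3) ≥ 11 yrs in jurisdiction — satisfied.
Overall = T AND T AND T = true.

Yes — exempt.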